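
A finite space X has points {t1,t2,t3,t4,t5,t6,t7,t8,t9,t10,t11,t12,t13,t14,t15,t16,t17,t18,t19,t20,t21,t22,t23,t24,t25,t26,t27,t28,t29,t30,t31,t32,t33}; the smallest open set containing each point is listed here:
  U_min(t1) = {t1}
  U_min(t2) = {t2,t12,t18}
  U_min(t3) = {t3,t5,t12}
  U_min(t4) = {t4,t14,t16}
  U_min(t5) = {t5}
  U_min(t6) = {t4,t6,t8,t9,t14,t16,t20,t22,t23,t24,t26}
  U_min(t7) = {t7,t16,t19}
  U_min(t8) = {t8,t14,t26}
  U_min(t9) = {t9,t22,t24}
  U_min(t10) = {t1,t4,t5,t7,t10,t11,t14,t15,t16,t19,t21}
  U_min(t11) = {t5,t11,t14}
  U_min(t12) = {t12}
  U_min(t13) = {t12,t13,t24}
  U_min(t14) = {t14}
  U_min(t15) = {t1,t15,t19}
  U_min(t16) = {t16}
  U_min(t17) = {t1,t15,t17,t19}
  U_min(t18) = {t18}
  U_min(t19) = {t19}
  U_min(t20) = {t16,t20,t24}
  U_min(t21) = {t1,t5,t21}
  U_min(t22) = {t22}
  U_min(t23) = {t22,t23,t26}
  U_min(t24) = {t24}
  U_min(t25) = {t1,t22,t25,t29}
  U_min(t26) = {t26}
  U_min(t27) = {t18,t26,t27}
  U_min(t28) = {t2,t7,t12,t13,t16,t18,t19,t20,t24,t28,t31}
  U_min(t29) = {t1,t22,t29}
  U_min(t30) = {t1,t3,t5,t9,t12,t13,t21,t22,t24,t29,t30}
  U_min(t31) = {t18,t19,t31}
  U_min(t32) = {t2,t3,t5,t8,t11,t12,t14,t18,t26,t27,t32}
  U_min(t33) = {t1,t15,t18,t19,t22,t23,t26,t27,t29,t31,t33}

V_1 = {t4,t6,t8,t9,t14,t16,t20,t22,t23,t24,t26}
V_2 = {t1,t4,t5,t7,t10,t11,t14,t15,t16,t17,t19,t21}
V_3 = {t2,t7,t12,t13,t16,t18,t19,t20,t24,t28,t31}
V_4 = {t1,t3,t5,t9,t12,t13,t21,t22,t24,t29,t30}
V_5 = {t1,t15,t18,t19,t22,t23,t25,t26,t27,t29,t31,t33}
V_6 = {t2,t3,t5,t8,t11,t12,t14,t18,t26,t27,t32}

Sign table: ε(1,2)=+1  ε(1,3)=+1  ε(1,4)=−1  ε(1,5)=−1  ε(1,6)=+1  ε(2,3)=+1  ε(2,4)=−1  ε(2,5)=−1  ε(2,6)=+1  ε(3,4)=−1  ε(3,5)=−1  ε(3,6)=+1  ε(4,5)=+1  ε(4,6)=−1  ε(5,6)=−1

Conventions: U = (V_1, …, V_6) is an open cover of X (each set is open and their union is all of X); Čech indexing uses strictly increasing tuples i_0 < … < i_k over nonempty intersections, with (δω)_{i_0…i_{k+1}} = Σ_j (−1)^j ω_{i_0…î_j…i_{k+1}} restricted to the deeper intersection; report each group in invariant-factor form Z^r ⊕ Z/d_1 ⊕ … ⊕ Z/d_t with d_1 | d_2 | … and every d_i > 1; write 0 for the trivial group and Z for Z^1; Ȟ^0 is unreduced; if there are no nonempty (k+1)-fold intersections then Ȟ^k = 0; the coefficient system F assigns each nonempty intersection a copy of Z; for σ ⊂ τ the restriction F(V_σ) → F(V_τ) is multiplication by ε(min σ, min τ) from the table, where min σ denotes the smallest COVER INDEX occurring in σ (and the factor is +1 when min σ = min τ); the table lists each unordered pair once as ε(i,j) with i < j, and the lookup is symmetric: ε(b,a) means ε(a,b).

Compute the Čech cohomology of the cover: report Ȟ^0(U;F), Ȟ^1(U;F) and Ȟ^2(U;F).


Ȟ^0 ≅ Z,  Ȟ^1 ≅ 0,  Ȟ^2 ≅ Z/2

nerve of the cover:
  V12={t4,t14,t16} V13={t16,t20,t24} V14={t9,t22,t24} V15={t22,t23,t26} V16={t8,t14,t26} V23={t7,t16,t19} V24={t1,t5,t21} V25={t1,t15,t19} V26={t5,t11,t14} V34={t12,t13,t24} V35={t18,t19,t31} V36={t2,t12,t18} V45={t1,t22,t29} V46={t3,t5,t12} V56={t18,t26,t27}
  V123={t16} V126={t14} V134={t24} V145={t22} V156={t26} V235={t19} V245={t1} V246={t5} V346={t12} V356={t18}
C dims 6,15,10; δ0: rk 5, SNF 1^5; δ1: rk 10, SNF 1^9·2
Ȟ^0 = (6 − 5) − 0 = 1, so Ȟ^0 ≅ Z
Ȟ^1 = (15 − 10) − 5 = 0, so Ȟ^1 ≅ 0
Ȟ^2 = (10 − 0) − 10 = 0 plus torsion [2], so Ȟ^2 ≅ Z/2


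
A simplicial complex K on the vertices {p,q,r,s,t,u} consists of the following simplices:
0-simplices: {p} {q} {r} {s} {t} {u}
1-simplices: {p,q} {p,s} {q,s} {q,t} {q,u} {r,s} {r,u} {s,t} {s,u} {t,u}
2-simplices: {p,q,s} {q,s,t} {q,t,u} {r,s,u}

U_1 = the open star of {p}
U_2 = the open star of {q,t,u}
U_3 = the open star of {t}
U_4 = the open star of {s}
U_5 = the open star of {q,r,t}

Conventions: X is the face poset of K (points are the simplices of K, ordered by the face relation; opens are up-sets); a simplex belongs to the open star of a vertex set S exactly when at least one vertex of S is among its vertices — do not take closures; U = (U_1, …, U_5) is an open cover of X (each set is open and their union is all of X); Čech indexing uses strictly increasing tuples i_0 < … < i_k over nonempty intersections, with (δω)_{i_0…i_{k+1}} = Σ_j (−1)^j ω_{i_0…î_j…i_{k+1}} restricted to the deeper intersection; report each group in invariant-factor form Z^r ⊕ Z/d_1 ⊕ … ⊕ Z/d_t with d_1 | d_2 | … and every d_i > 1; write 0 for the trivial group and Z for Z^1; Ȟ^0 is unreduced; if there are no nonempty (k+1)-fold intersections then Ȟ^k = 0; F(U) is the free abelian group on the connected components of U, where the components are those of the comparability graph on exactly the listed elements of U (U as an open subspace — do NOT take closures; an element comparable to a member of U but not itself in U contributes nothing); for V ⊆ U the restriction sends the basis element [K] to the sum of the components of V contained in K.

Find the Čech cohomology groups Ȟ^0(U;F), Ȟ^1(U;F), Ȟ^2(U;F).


nonempty overlaps:
  U1={{p},{p,q},{p,s},{p,q,s}} U2={{q},{t},{u},{p,q},{q,s},{q,t},{q,u},{r,u},{s,t},{s,u},{t,u},{p,q,s},{q,s,t},{q,t,u},{r,s,u}} U3={{t},{q,t},{s,t},{t,u},{q,s,t},{q,t,u}} U4={{s},{p,s},{q,s},{r,s},{s,t},{s,u},{p,q,s},{q,s,t},{r,s,u}} U5={{q},{r},{t},{p,q},{q,s},{q,t},{q,u},{r,s},{r,u},{s,t},{t,u},{p,q,s},{q,s,t},{q,t,u},{r,s,u}}
  U12={{p,q},{p,q,s}} U14={{p,s},{p,q,s}} U15={{p,q},{p,q,s}} U23={{t},{q,t},{s,t},{t,u},{q,s,t},{q,t,u}} U24={{q,s},{s,t},{s,u},{p,q,s},{q,s,t},{r,s,u}} U25={{q},{t},{p,q},{q,s},{q,t},{q,u},{r,u},{s,t},{t,u},{p,q,s},{q,s,t},{q,t,u},{r,s,u}} U34={{s,t},{q,s,t}} U35={{t},{q,t},{s,t},{t,u},{q,s,t},{q,t,u}} U45={{q,s},{r,s},{s,t},{p,q,s},{q,s,t},{r,s,u}}
  U124={{p,q,s}} U125={{p,q},{p,q,s}} U145={{p,q,s}} U234={{s,t},{q,s,t}} U235={{t},{q,t},{s,t},{t,u},{q,s,t},{q,t,u}} U245={{q,s},{s,t},{p,q,s},{q,s,t},{r,s,u}} U345={{s,t},{q,s,t}}
  U1245={{p,q,s}} U2345={{s,t},{q,s,t}}
components per intersection:
  U1: {{p},{p,q},{p,s},{p,q,s}}
  U2: {{q},{t},{u},{p,q},{q,s},{q,t},{q,u},{r,u},{s,t},{s,u},{t,u},{p,q,s},{q,s,t},{q,t,u},{r,s,u}}
  U3: {{t},{q,t},{s,t},{t,u},{q,s,t},{q,t,u}}
  U4: {{s},{p,s},{q,s},{r,s},{s,t},{s,u},{p,q,s},{q,s,t},{r,s,u}}
  U5: {{q},{t},{p,q},{q,s},{q,t},{q,u},{s,t},{t,u},{p,q,s},{q,s,t},{q,t,u}} {{r},{r,s},{r,u},{r,s,u}}
  U12: {{p,q},{p,q,s}}
  U14: {{p,s},{p,q,s}}
  U15: {{p,q},{p,q,s}}
  U23: {{t},{q,t},{s,t},{t,u},{q,s,t},{q,t,u}}
  U24: {{q,s},{s,t},{p,q,s},{q,s,t}} {{s,u},{r,s,u}}
  U25: {{q},{t},{p,q},{q,s},{q,t},{q,u},{s,t},{t,u},{p,q,s},{q,s,t},{q,t,u}} {{r,u},{r,s,u}}
  U34: {{s,t},{q,s,t}}
  U35: {{t},{q,t},{s,t},{t,u},{q,s,t},{q,t,u}}
  U45: {{q,s},{s,t},{p,q,s},{q,s,t}} {{r,s},{r,s,u}}
  U124: {{p,q,s}}
  U125: {{p,q},{p,q,s}}
  U145: {{p,q,s}}
  U234: {{s,t},{q,s,t}}
  U235: {{t},{q,t},{s,t},{t,u},{q,s,t},{q,t,u}}
  U245: {{q,s},{s,t},{p,q,s},{q,s,t}} {{r,s,u}}
  U345: {{s,t},{q,s,t}}
  U1245: {{p,q,s}}
  U2345: {{s,t},{q,s,t}}
C dims 6,12,8,2; δ0: rk 5, SNF 1^5; δ1: rk 6, SNF 1^6; δ2: rk 2, SNF 1^2
degree 0: 6−5−0 = 1 → Ȟ^0 ≅ Z
degree 1: 12−6−5 = 1 → Ȟ^1 ≅ Z
degree 2: 8−2−6 = 0 → Ȟ^2 ≅ 0

Ȟ^0(U;F) ≅ Z; Ȟ^1(U;F) ≅ Z; Ȟ^2(U;F) ≅ 0


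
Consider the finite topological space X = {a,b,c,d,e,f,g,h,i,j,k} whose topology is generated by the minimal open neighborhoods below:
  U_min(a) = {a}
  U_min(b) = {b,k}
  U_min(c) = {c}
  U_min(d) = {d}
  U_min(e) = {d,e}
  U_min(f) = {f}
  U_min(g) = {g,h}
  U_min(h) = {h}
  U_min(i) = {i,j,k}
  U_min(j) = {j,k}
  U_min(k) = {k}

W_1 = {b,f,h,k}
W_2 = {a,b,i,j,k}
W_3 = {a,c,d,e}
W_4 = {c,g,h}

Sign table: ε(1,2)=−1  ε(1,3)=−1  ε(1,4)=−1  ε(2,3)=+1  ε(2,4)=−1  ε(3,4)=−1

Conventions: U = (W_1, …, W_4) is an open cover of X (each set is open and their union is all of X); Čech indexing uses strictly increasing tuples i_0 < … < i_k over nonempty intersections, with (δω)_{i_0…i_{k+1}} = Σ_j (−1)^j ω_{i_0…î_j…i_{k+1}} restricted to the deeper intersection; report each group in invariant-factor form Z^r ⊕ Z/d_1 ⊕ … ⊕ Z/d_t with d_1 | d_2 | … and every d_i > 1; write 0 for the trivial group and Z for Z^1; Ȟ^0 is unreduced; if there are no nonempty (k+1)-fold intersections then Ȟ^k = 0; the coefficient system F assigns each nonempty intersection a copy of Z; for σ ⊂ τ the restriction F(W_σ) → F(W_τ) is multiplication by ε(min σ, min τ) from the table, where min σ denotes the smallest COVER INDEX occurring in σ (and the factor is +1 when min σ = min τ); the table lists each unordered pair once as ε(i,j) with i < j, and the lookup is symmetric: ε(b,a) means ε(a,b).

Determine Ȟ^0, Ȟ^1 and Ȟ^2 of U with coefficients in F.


nerve of the cover:
  W12={b,k} W14={h} W23={a} W34={c}
C dims 4,4; δ0: rk 4, SNF 1^3·2
Ȟ^0 = (4 − 4) − 0 = 0, so Ȟ^0 ≅ 0
Ȟ^1 = (4 − 0) − 4 = 0 plus torsion [2], so Ȟ^1 ≅ Z/2
Ȟ^2 = (0 − 0) − 0 = 0, so Ȟ^2 ≅ 0

Ȟ^0(U;F) ≅ 0, Ȟ^1(U;F) ≅ Z/2 and Ȟ^2(U;F) ≅ 0


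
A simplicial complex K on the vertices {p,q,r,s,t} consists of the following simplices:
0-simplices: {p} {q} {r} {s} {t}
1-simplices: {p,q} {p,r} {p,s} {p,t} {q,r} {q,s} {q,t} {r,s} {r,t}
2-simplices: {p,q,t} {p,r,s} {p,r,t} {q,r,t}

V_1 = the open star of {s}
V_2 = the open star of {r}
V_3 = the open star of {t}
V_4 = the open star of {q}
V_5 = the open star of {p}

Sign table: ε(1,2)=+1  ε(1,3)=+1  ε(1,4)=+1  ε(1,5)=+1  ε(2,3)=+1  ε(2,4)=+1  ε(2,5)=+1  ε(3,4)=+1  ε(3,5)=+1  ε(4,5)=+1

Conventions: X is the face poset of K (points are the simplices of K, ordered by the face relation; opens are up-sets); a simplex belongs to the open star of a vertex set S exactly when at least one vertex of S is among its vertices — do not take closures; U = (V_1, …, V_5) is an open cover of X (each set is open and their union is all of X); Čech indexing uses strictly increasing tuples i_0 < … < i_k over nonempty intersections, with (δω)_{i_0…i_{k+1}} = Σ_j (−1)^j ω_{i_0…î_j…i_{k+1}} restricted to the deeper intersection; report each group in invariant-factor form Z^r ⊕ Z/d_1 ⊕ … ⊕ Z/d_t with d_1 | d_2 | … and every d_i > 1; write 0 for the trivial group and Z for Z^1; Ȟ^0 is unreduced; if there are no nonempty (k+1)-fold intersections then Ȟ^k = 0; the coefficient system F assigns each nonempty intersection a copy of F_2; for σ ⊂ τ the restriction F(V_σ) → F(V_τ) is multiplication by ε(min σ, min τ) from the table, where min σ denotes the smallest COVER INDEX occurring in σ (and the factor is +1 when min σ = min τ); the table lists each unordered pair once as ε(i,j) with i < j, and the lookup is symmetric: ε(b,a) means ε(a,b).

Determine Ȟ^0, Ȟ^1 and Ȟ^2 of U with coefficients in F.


Ȟ^0 ≅ Z/2, Ȟ^1 ≅ Z/2 and Ȟ^2 ≅ 0

nerve of the cover:
  V1={{s},{p,s},{q,s},{r,s},{p,r,s}} V2={{r},{p,r},{q,r},{r,s},{r,t},{p,r,s},{p,r,t},{q,r,t}} V3={{t},{p,t},{q,t},{r,t},{p,q,t},{p,r,t},{q,r,t}} V4={{q},{p,q},{q,r},{q,s},{q,t},{p,q,t},{q,r,t}} V5={{p},{p,q},{p,r},{p,s},{p,t},{p,q,t},{p,r,s},{p,r,t}}
  V12={{r,s},{p,r,s}} V14={{q,s}} V15={{p,s},{p,r,s}} V23={{r,t},{p,r,t},{q,r,t}} V24={{q,r},{q,r,t}} V25={{p,r},{p,r,s},{p,r,t}} V34={{q,t},{p,q,t},{q,r,t}} V35={{p,t},{p,q,t},{p,r,t}} V45={{p,q},{p,q,t}}
  V125={{p,r,s}} V234={{q,r,t}} V235={{p,r,t}} V345={{p,q,t}}
C dims 5,9,4; δ0: rk_F2 4; δ1: rk_F2 4
Ȟ^0 = (5 − 4) − 0 = 1, so Ȟ^0 ≅ Z/2
Ȟ^1 = (9 − 4) − 4 = 1, so Ȟ^1 ≅ Z/2
Ȟ^2 = (4 − 0) − 4 = 0, so Ȟ^2 ≅ 0


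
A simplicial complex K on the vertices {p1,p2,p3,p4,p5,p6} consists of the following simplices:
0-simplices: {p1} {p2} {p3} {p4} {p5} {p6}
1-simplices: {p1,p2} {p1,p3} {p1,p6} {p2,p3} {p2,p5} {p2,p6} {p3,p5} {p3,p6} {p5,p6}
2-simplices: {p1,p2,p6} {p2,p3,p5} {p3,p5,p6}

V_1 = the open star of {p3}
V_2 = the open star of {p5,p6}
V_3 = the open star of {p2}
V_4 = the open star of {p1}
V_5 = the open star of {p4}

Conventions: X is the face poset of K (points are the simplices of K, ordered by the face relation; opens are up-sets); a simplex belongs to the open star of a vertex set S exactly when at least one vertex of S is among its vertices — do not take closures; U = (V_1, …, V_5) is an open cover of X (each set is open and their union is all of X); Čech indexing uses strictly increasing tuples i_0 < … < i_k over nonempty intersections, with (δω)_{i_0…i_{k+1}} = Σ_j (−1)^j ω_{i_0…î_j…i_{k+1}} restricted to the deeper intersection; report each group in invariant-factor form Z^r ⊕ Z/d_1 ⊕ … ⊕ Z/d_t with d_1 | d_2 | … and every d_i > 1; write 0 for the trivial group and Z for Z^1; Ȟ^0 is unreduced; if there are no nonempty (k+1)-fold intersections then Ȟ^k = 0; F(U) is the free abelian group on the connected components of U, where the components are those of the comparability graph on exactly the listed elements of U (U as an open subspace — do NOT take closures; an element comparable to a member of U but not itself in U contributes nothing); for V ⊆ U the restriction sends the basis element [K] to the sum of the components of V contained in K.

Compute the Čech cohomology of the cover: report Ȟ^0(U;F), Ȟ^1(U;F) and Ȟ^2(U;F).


Ȟ^0 = Z^2, Ȟ^1 = Z^2, Ȟ^2 = 0

nerve simplices:
  V1={{p3},{p1,p3},{p2,p3},{p3,p5},{p3,p6},{p2,p3,p5},{p3,p5,p6}} V2={{p5},{p6},{p1,p6},{p2,p5},{p2,p6},{p3,p5},{p3,p6},{p5,p6},{p1,p2,p6},{p2,p3,p5},{p3,p5,p6}} V3={{p2},{p1,p2},{p2,p3},{p2,p5},{p2,p6},{p1,p2,p6},{p2,p3,p5}} V4={{p1},{p1,p2},{p1,p3},{p1,p6},{p1,p2,p6}} V5={{p4}}
  V12={{p3,p5},{p3,p6},{p2,p3,p5},{p3,p5,p6}} V13={{p2,p3},{p2,p3,p5}} V14={{p1,p3}} V23={{p2,p5},{p2,p6},{p1,p2,p6},{p2,p3,p5}} V24={{p1,p6},{p1,p2,p6}} V34={{p1,p2},{p1,p2,p6}}
  V123={{p2,p3,p5}} V234={{p1,p2,p6}}
components per intersection:
  V1: {{p3},{p1,p3},{p2,p3},{p3,p5},{p3,p6},{p2,p3,p5},{p3,p5,p6}}
  V2: {{p5},{p6},{p1,p6},{p2,p5},{p2,p6},{p3,p5},{p3,p6},{p5,p6},{p1,p2,p6},{p2,p3,p5},{p3,p5,p6}}
  V3: {{p2},{p1,p2},{p2,p3},{p2,p5},{p2,p6},{p1,p2,p6},{p2,p3,p5}}
  V4: {{p1},{p1,p2},{p1,p3},{p1,p6},{p1,p2,p6}}
  V5: {{p4}}
  V12: {{p3,p5},{p3,p6},{p2,p3,p5},{p3,p5,p6}}
  V13: {{p2,p3},{p2,p3,p5}}
  V14: {{p1,p3}}
  V23: {{p2,p5},{p2,p3,p5}} {{p2,p6},{p1,p2,p6}}
  V24: {{p1,p6},{p1,p2,p6}}
  V34: {{p1,p2},{p1,p2,p6}}
  V123: {{p2,p3,p5}}
  V234: {{p1,p2,p6}}
C dims 5,7,2; δ0: rk 3, SNF 1^3; δ1: rk 2, SNF 1^2
degree 0: 5−3−0 = 2 → Ȟ^0 ≅ Z^2
degree 1: 7−2−3 = 2 → Ȟ^1 ≅ Z^2
degree 2: 2−0−2 = 0 → Ȟ^2 ≅ 0


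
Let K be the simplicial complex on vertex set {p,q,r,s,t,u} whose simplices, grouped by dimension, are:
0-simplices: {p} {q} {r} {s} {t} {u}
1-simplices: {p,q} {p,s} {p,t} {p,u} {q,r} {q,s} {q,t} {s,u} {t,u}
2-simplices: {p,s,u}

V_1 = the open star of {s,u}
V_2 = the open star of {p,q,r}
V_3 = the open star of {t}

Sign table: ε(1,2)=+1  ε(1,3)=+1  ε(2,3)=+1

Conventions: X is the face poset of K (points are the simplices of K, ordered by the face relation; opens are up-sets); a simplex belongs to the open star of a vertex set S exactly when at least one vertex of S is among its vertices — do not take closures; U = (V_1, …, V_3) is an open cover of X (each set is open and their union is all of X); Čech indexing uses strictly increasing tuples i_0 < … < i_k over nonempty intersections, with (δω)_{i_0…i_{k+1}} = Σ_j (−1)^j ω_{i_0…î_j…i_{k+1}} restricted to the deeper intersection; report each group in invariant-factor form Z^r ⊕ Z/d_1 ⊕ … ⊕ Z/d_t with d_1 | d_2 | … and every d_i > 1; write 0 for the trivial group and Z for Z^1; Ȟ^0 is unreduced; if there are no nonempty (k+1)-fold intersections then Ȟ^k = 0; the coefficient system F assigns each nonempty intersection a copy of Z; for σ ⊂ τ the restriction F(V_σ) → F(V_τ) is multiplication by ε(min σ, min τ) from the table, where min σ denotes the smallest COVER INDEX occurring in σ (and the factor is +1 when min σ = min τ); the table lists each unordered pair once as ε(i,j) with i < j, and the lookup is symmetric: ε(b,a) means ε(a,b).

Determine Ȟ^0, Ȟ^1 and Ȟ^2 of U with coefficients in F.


Ȟ^0(U;F) ≅ Z; Ȟ^1(U;F) ≅ Z; Ȟ^2(U;F) ≅ 0

cover nerve:
  V1={{s},{u},{p,s},{p,u},{q,s},{s,u},{t,u},{p,s,u}} V2={{p},{q},{r},{p,q},{p,s},{p,t},{p,u},{q,r},{q,s},{q,t},{p,s,u}} V3={{t},{p,t},{q,t},{t,u}}
  V12={{p,s},{p,u},{q,s},{p,s,u}} V13={{t,u}} V23={{p,t},{q,t}}
C dims 3,3; δ0: rk 2, SNF 1^2
Ȟ^0: (3−2)−0=1 ⇒ Z
Ȟ^1: (3−0)−2=1 ⇒ Z
Ȟ^2: (0−0)−0=0 ⇒ 0


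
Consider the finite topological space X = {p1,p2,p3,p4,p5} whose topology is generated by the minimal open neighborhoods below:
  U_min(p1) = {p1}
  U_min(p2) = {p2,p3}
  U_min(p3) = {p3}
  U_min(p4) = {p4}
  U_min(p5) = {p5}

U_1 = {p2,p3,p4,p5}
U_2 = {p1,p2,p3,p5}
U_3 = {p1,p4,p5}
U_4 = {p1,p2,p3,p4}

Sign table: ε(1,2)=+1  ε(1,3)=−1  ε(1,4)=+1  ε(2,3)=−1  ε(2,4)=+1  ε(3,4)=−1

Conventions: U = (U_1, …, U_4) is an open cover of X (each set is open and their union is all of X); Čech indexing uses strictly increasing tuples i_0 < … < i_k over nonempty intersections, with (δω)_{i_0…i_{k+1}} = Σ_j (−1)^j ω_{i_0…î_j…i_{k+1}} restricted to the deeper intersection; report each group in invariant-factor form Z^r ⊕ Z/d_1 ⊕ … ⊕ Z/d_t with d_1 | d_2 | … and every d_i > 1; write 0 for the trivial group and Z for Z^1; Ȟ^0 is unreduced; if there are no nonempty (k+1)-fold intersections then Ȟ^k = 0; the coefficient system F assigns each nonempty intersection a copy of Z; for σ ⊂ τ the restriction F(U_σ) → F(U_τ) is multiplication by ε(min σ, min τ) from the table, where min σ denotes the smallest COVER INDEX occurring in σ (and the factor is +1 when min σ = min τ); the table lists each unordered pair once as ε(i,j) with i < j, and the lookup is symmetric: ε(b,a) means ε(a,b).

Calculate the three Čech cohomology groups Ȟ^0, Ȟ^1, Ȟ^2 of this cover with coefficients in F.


nerve of the cover:
  U12={p2,p3,p5} U13={p4,p5} U14={p2,p3,p4} U23={p1,p5} U24={p1,p2,p3} U34={p1,p4}
  U123={p5} U124={p2,p3} U134={p4} U234={p1}
C dims 4,6,4; δ0: rk 3, SNF 1^3; δ1: rk 3, SNF 1^3
Ȟ^0 = (4 − 3) − 0 = 1, so Ȟ^0 ≅ Z
Ȟ^1 = (6 − 3) − 3 = 0, so Ȟ^1 ≅ 0
Ȟ^2 = (4 − 0) − 3 = 1, so Ȟ^2 ≅ Z

Ȟ^0 ≅ Z, Ȟ^1 ≅ 0 and Ȟ^2 ≅ Z


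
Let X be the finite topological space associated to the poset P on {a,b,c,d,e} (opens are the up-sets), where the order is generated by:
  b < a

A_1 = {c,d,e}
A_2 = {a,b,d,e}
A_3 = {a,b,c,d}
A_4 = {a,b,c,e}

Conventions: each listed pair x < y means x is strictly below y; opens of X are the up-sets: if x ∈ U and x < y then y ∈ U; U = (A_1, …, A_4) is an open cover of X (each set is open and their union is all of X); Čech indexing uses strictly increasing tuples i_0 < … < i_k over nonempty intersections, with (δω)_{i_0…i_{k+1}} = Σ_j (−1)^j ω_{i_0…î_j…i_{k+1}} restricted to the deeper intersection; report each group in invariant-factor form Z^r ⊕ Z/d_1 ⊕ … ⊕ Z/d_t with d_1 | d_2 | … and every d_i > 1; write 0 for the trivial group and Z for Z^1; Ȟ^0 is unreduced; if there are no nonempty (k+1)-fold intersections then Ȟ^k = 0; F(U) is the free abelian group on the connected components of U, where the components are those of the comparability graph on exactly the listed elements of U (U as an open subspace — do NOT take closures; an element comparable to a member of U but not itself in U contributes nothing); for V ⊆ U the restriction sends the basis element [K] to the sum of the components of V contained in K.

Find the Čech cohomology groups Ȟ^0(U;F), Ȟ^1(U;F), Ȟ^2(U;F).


Ȟ^0(U;F) ≅ Z^4, Ȟ^1(U;F) ≅ 0, Ȟ^2(U;F) ≅ 0

nonempty intersections:
  A12={d,e} A13={c,d} A14={c,e} A23={a,b,d} A24={a,b,e} A34={a,b,c}
  A123={d} A124={e} A134={c} A234={a,b}
components per intersection:
  A1: {c} {d} {e}
  A2: {a,b} {d} {e}
  A3: {a,b} {c} {d}
  A4: {a,b} {c} {e}
  A12: {d} {e}
  A13: {c} {d}
  A14: {c} {e}
  A23: {a,b} {d}
  A24: {a,b} {e}
  A34: {a,b} {c}
  A123: {d}
  A124: {e}
  A134: {c}
  A234: {a,b}
C dims 12,12,4; δ0: rk 8, SNF 1^8; δ1: rk 4, SNF 1^4
Ȟ^0: (12−8)−0=4 ⇒ Z^4
Ȟ^1: (12−4)−8=0 ⇒ 0
Ȟ^2: (4−0)−4=0 ⇒ 0


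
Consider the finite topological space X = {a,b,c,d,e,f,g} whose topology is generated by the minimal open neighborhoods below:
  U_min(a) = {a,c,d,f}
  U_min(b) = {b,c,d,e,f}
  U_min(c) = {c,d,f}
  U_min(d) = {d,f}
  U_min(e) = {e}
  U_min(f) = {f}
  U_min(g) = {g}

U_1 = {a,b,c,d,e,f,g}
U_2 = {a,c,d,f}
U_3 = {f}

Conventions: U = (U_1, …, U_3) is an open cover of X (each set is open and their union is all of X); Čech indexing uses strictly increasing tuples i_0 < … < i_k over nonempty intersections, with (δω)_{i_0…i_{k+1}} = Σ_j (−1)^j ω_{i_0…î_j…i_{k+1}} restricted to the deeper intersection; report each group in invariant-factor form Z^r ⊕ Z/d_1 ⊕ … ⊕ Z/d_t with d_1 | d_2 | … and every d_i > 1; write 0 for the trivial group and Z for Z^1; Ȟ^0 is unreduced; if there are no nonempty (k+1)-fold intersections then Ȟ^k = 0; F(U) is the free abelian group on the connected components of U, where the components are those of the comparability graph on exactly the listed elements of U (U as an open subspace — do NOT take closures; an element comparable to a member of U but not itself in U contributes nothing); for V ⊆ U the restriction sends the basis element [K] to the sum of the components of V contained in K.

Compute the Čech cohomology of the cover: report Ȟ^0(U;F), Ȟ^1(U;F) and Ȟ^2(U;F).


Ȟ^0 ≅ Z^2, Ȟ^1 ≅ 0 and Ȟ^2 ≅ 0

nerve of the cover:
  U12={a,c,d,f} U13={f} U23={f}
  U123={f}
components per intersection:
  U1: {a,b,c,d,e,f} {g}
  U2: {a,c,d,f}
  U3: {f}
  U12: {a,c,d,f}
  U13: {f}
  U23: {f}
  U123: {f}
C dims 4,3,1; δ0: rk 2, SNF 1^2; δ1: rk 1, SNF 1^1
Ȟ^0 = (4 − 2) − 0 = 2, so Ȟ^0 ≅ Z^2
Ȟ^1 = (3 − 1) − 2 = 0, so Ȟ^1 ≅ 0
Ȟ^2 = (1 − 0) − 1 = 0, so Ȟ^2 ≅ 0


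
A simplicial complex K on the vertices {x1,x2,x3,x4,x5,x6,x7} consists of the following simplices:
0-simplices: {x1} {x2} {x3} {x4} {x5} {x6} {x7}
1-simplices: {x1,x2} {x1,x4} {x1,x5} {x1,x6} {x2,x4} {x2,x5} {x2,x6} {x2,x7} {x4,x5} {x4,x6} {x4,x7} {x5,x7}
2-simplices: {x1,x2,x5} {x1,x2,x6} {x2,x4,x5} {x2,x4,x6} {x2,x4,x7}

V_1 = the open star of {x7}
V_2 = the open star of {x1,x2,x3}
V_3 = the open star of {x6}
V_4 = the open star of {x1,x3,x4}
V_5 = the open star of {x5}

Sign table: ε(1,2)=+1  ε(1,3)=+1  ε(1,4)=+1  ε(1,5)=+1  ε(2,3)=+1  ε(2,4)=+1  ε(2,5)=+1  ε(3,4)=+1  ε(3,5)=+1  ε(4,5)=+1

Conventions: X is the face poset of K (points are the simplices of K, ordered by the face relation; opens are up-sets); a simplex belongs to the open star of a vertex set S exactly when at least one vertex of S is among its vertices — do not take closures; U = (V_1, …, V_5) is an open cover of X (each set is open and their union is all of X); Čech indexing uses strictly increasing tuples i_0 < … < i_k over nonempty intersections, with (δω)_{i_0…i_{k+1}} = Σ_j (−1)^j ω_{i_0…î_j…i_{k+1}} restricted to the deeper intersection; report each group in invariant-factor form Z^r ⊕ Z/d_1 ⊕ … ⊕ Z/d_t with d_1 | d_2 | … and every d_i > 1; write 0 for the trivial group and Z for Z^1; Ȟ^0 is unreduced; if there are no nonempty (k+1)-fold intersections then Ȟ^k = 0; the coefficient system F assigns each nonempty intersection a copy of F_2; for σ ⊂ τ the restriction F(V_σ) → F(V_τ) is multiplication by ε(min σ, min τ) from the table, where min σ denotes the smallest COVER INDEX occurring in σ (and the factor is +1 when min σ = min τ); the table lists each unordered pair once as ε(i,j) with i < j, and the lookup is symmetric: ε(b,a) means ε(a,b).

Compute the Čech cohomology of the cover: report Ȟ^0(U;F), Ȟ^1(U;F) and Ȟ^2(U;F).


nerve simplices:
  V1={{x7},{x2,x7},{x4,x7},{x5,x7},{x2,x4,x7}} V2={{x1},{x2},{x3},{x1,x2},{x1,x4},{x1,x5},{x1,x6},{x2,x4},{x2,x5},{x2,x6},{x2,x7},{x1,x2,x5},{x1,x2,x6},{x2,x4,x5},{x2,x4,x6},{x2,x4,x7}} V3={{x6},{x1,x6},{x2,x6},{x4,x6},{x1,x2,x6},{x2,x4,x6}} V4={{x1},{x3},{x4},{x1,x2},{x1,x4},{x1,x5},{x1,x6},{x2,x4},{x4,x5},{x4,x6},{x4,x7},{x1,x2,x5},{x1,x2,x6},{x2,x4,x5},{x2,x4,x6},{x2,x4,x7}} V5={{x5},{x1,x5},{x2,x5},{x4,x5},{x5,x7},{x1,x2,x5},{x2,x4,x5}}
  V12={{x2,x7},{x2,x4,x7}} V14={{x4,x7},{x2,x4,x7}} V15={{x5,x7}} V23={{x1,x6},{x2,x6},{x1,x2,x6},{x2,x4,x6}} V24={{x1},{x3},{x1,x2},{x1,x4},{x1,x5},{x1,x6},{x2,x4},{x1,x2,x5},{x1,x2,x6},{x2,x4,x5},{x2,x4,x6},{x2,x4,x7}} V25={{x1,x5},{x2,x5},{x1,x2,x5},{x2,x4,x5}} V34={{x1,x6},{x4,x6},{x1,x2,x6},{x2,x4,x6}} V45={{x1,x5},{x4,x5},{x1,x2,x5},{x2,x4,x5}}
  V124={{x2,x4,x7}} V234={{x1,x6},{x1,x2,x6},{x2,x4,x6}} V245={{x1,x5},{x1,x2,x5},{x2,x4,x5}}
C dims 5,8,3; δ0: rk_F2 4; δ1: rk_F2 3
degree 0: 5−4−0 = 1 → Ȟ^0 ≅ Z/2
degree 1: 8−3−4 = 1 → Ȟ^1 ≅ Z/2
degree 2: 3−0−3 = 0 → Ȟ^2 ≅ 0

Ȟ^0 = Z/2,  Ȟ^1 = Z/2,  Ȟ^2 = 0


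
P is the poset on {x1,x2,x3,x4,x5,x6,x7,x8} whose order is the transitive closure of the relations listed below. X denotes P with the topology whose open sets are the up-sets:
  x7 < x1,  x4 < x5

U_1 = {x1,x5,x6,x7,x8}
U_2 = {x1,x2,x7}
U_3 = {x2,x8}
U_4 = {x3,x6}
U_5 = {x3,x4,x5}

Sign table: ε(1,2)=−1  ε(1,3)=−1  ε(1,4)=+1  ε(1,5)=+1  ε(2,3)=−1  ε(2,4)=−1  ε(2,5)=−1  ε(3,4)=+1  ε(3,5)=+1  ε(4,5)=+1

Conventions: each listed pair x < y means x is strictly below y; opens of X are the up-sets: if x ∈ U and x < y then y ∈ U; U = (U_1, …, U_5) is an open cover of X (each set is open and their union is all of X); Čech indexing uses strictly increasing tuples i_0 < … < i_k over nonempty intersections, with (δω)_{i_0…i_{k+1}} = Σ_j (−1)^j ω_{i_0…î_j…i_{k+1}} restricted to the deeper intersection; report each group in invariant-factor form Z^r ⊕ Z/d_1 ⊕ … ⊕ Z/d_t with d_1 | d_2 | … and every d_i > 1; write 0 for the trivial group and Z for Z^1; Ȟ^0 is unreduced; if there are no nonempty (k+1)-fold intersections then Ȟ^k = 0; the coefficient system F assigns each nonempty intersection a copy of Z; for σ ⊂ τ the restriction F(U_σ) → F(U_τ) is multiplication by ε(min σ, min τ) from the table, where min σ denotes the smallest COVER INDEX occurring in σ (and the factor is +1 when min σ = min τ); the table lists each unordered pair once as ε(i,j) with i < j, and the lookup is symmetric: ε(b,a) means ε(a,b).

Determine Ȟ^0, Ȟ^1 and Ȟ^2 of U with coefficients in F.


nonempty intersections:
  U12={x1,x7} U13={x8} U14={x6} U15={x5} U23={x2} U45={x3}
C dims 5,6; δ0: rk 5, SNF 1^4·2
Ȟ^0: (5−5)−0=0 ⇒ 0
Ȟ^1: (6−0)−5=1 plus torsion [2] ⇒ Z ⊕ Z/2
Ȟ^2: (0−0)−0=0 ⇒ 0

Ȟ^0(U;F) ≅ 0, Ȟ^1(U;F) ≅ Z ⊕ Z/2, Ȟ^2(U;F) ≅ 0


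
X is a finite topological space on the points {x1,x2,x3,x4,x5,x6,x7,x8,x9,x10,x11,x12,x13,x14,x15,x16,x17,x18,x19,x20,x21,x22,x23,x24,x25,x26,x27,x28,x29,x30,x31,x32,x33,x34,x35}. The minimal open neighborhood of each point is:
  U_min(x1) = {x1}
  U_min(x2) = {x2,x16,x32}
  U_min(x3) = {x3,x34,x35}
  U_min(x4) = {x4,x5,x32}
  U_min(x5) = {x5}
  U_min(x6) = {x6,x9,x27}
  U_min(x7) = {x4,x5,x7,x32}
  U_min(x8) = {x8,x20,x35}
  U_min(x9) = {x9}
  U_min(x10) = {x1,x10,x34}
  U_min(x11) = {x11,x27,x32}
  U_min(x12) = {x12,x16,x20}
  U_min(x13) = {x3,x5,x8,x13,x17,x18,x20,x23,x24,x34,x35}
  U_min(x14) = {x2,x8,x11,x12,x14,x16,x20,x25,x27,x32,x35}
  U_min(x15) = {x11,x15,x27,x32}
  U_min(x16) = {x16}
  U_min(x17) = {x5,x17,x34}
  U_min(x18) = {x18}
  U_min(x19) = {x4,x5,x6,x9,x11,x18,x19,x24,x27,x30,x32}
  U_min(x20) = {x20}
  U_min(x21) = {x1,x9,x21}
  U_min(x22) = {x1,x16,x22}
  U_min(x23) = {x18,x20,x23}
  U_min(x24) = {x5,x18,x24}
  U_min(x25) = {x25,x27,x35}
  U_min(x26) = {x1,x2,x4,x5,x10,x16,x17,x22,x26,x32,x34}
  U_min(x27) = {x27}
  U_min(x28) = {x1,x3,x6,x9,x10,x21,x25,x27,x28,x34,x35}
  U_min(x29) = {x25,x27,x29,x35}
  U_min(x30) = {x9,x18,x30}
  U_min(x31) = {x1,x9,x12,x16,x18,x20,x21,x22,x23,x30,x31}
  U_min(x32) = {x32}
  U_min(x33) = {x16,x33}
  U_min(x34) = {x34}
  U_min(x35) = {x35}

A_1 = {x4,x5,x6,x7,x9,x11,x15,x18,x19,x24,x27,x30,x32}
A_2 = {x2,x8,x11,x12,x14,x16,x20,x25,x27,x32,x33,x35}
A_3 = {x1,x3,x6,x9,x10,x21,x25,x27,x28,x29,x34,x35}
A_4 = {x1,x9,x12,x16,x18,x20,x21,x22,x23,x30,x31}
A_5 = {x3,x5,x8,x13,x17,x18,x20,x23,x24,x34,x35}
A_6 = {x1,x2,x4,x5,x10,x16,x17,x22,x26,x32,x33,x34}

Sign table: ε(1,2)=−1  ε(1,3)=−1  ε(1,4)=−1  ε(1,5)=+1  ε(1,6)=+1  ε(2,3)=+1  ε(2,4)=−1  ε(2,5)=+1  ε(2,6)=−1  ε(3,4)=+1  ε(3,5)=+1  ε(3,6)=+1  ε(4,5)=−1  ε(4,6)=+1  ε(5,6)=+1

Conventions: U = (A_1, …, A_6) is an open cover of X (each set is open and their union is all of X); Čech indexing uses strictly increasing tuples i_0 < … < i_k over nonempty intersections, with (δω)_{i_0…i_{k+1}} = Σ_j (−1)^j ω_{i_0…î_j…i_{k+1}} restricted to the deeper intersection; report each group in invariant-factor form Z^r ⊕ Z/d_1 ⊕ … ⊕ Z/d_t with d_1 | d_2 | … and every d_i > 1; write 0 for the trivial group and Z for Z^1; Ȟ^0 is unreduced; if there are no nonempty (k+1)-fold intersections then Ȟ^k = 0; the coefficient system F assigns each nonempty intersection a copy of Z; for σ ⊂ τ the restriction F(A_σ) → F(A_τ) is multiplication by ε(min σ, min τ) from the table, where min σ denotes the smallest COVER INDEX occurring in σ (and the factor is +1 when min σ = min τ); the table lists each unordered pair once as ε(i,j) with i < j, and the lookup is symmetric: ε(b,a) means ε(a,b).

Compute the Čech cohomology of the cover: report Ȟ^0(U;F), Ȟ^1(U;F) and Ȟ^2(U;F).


intersection data:
  A12={x11,x27,x32} A13={x6,x9,x27} A14={x9,x18,x30} A15={x5,x18,x24} A16={x4,x5,x32} A23={x25,x27,x35} A24={x12,x16,x20} A25={x8,x20,x35} A26={x2,x16,x32,x33} A34={x1,x9,x21} A35={x3,x34,x35} A36={x1,x10,x34} A45={x18,x20,x23} A46={x1,x16,x22} A56={x5,x17,x34}
  A123={x27} A126={x32} A134={x9} A145={x18} A156={x5} A235={x35} A245={x20} A246={x16} A346={x1} A356={x34}
C dims 6,15,10; δ0: rk 6, SNF 1^5·2; δ1: rk 9, SNF 1^9
Ȟ^0 = (6 − 6) − 0 = 0, so Ȟ^0 ≅ 0
Ȟ^1 = (15 − 9) − 6 = 0 plus torsion [2], so Ȟ^1 ≅ Z/2
Ȟ^2 = (10 − 0) − 9 = 1, so Ȟ^2 ≅ Z

Ȟ^0(U;F) ≅ 0, Ȟ^1(U;F) ≅ Z/2 and Ȟ^2(U;F) ≅ Z


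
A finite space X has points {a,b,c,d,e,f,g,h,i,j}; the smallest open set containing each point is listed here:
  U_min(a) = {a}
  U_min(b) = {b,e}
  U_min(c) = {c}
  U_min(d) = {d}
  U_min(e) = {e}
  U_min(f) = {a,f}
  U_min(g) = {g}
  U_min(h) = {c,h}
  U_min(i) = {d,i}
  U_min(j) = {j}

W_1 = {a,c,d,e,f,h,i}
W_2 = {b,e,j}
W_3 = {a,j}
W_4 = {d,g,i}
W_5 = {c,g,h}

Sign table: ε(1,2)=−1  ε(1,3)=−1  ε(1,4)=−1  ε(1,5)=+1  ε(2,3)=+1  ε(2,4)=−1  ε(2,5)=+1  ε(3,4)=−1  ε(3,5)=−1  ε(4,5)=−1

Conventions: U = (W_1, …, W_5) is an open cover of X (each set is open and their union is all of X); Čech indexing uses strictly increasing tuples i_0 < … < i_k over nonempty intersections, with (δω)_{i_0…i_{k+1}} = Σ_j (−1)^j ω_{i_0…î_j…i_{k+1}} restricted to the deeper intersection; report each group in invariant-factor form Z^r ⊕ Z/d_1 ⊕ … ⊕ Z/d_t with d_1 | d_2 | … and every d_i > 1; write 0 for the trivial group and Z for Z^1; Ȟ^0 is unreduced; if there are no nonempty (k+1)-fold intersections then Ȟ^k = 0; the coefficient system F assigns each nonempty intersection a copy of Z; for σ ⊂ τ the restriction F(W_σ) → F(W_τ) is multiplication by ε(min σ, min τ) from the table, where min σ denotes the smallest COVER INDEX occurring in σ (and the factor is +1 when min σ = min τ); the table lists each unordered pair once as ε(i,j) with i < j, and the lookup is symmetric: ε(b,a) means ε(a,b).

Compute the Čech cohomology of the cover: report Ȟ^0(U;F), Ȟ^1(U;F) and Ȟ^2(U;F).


nerve simplices:
  W12={e} W13={a} W14={d,i} W15={c,h} W23={j} W45={g}
C dims 5,6; δ0: rk 4, SNF 1^4
degree 0: 5−4−0 = 1 → Ȟ^0 ≅ Z
degree 1: 6−0−4 = 2 → Ȟ^1 ≅ Z^2
degree 2: 0−0−0 = 0 → Ȟ^2 ≅ 0

Ȟ^0(U;F) ≅ Z, Ȟ^1(U;F) ≅ Z^2, Ȟ^2(U;F) ≅ 0


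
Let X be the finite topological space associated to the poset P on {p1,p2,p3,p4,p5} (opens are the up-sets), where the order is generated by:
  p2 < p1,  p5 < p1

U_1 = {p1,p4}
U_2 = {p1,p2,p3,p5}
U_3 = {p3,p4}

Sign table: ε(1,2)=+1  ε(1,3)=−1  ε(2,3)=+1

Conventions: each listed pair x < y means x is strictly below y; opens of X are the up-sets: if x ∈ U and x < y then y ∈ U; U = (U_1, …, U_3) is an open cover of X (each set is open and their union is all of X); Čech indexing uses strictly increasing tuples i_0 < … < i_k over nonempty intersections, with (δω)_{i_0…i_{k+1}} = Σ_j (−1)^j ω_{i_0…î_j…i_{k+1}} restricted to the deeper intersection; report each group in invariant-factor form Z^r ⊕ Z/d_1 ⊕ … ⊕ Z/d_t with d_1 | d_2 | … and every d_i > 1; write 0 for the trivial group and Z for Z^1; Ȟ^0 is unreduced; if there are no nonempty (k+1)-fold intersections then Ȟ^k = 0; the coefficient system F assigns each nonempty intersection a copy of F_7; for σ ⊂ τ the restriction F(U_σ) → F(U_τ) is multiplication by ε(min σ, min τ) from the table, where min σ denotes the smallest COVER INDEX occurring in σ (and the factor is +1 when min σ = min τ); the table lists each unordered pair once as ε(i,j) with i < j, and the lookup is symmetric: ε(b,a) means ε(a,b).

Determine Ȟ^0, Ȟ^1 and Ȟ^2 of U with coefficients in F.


intersection data:
  U12={p1} U13={p4} U23={p3}
C dims 3,3; δ0: rk_F7 3
Ȟ^0 = (3 − 3) − 0 = 0, so Ȟ^0 ≅ 0
Ȟ^1 = (3 − 0) − 3 = 0, so Ȟ^1 ≅ 0
Ȟ^2 = (0 − 0) − 0 = 0, so Ȟ^2 ≅ 0

Ȟ^0 ≅ 0,  Ȟ^1 ≅ 0,  Ȟ^2 ≅ 0


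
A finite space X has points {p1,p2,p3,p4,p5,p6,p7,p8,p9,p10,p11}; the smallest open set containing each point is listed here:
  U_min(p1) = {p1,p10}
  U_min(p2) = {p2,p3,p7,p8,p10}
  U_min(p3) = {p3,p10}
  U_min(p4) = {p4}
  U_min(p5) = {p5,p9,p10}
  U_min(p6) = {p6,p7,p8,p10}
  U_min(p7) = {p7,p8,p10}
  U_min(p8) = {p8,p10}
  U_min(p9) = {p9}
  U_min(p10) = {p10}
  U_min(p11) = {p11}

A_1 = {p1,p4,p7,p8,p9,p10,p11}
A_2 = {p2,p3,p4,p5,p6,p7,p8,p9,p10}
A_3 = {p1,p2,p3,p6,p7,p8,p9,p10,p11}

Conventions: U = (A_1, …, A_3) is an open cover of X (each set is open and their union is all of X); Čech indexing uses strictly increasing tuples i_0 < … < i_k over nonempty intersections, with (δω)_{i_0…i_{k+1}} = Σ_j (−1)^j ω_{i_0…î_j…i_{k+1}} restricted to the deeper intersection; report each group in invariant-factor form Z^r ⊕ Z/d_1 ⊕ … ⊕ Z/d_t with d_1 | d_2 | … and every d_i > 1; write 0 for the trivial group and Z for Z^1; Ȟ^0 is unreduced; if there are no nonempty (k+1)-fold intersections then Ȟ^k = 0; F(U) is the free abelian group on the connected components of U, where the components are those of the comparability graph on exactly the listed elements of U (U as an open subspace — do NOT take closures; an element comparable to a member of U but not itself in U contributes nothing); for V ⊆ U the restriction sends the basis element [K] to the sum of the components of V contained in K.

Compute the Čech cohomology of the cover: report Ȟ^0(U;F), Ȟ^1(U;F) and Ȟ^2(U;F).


Ȟ^0 ≅ Z^3; Ȟ^1 ≅ 0; Ȟ^2 ≅ 0

nerve simplices:
  A12={p4,p7,p8,p9,p10} A13={p1,p7,p8,p9,p10,p11} A23={p2,p3,p6,p7,p8,p9,p10}
  A123={p7,p8,p9,p10}
components per intersection:
  A1: {p1,p7,p8,p10} {p4} {p9} {p11}
  A2: {p2,p3,p5,p6,p7,p8,p9,p10} {p4}
  A3: {p1,p2,p3,p6,p7,p8,p10} {p9} {p11}
  A12: {p4} {p7,p8,p10} {p9}
  A13: {p1,p7,p8,p10} {p9} {p11}
  A23: {p2,p3,p6,p7,p8,p10} {p9}
  A123: {p7,p8,p10} {p9}
C dims 9,8,2; δ0: rk 6, SNF 1^6; δ1: rk 2, SNF 1^2
degree 0: 9−6−0 = 3 → Ȟ^0 ≅ Z^3
degree 1: 8−2−6 = 0 → Ȟ^1 ≅ 0
degree 2: 2−0−2 = 0 → Ȟ^2 ≅ 0


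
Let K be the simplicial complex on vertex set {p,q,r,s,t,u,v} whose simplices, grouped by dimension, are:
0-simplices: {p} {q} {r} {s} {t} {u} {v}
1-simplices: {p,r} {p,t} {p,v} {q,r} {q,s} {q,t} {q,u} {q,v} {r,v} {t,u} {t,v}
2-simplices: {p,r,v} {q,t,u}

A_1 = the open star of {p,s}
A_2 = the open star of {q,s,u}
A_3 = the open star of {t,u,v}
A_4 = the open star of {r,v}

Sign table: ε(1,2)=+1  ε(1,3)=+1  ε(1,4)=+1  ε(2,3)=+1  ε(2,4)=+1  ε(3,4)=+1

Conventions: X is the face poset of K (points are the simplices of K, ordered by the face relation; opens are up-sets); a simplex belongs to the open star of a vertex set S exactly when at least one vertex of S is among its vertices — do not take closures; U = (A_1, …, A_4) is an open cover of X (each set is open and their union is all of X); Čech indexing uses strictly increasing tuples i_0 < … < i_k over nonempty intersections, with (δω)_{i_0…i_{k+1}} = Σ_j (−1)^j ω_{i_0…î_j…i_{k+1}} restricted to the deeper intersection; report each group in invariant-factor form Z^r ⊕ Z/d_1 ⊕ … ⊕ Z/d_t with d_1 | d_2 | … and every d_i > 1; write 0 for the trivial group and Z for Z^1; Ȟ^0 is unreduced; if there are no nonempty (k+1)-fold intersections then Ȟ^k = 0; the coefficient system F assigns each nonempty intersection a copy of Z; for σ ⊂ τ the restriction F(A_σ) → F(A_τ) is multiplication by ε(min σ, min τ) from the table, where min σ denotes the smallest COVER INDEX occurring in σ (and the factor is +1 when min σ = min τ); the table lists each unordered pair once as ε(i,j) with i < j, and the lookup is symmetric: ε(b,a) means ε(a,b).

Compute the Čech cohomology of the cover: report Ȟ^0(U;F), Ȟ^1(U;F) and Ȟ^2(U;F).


intersection data:
  A1={{p},{s},{p,r},{p,t},{p,v},{q,s},{p,r,v}} A2={{q},{s},{u},{q,r},{q,s},{q,t},{q,u},{q,v},{t,u},{q,t,u}} A3={{t},{u},{v},{p,t},{p,v},{q,t},{q,u},{q,v},{r,v},{t,u},{t,v},{p,r,v},{q,t,u}} A4={{r},{v},{p,r},{p,v},{q,r},{q,v},{r,v},{t,v},{p,r,v}}
  A12={{s},{q,s}} A13={{p,t},{p,v},{p,r,v}} A14={{p,r},{p,v},{p,r,v}} A23={{u},{q,t},{q,u},{q,v},{t,u},{q,t,u}} A24={{q,r},{q,v}} A34={{v},{p,v},{q,v},{r,v},{t,v},{p,r,v}}
  A134={{p,v},{p,r,v}} A234={{q,v}}
C dims 4,6,2; δ0: rk 3, SNF 1^3; δ1: rk 2, SNF 1^2
Ȟ^0 = (4 − 3) − 0 = 1, so Ȟ^0 ≅ Z
Ȟ^1 = (6 − 2) − 3 = 1, so Ȟ^1 ≅ Z
Ȟ^2 = (2 − 0) − 2 = 0, so Ȟ^2 ≅ 0

Ȟ^0(U;F) ≅ Z,  Ȟ^1(U;F) ≅ Z,  Ȟ^2(U;F) ≅ 0


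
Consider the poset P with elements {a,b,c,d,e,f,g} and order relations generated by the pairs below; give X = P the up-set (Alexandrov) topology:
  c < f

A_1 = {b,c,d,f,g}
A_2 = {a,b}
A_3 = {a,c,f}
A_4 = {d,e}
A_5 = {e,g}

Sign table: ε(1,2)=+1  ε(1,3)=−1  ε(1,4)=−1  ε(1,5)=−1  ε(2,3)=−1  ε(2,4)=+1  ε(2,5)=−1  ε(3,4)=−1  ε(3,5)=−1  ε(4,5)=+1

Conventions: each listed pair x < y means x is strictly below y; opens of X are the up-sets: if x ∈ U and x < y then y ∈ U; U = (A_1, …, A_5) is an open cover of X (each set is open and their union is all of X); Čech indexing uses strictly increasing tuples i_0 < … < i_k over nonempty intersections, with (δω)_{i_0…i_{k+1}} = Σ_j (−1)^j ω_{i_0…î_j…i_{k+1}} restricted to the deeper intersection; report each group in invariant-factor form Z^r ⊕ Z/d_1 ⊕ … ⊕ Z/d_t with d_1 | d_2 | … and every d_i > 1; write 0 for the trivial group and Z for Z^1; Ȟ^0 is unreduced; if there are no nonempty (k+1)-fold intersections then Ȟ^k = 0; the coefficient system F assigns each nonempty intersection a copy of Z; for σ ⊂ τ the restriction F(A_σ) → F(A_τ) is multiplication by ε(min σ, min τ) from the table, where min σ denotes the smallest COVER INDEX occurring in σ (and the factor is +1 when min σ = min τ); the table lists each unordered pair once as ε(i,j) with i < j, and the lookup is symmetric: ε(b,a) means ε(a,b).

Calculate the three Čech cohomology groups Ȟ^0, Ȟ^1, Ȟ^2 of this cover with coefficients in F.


Ȟ^0(U;F) ≅ Z, Ȟ^1(U;F) ≅ Z^2 and Ȟ^2(U;F) ≅ 0

nonempty overlaps:
  A12={b} A13={c,f} A14={d} A15={g} A23={a} A45={e}
C dims 5,6; δ0: rk 4, SNF 1^4
degree 0: 5−4−0 = 1 → Ȟ^0 ≅ Z
degree 1: 6−0−4 = 2 → Ȟ^1 ≅ Z^2
degree 2: 0−0−0 = 0 → Ȟ^2 ≅ 0


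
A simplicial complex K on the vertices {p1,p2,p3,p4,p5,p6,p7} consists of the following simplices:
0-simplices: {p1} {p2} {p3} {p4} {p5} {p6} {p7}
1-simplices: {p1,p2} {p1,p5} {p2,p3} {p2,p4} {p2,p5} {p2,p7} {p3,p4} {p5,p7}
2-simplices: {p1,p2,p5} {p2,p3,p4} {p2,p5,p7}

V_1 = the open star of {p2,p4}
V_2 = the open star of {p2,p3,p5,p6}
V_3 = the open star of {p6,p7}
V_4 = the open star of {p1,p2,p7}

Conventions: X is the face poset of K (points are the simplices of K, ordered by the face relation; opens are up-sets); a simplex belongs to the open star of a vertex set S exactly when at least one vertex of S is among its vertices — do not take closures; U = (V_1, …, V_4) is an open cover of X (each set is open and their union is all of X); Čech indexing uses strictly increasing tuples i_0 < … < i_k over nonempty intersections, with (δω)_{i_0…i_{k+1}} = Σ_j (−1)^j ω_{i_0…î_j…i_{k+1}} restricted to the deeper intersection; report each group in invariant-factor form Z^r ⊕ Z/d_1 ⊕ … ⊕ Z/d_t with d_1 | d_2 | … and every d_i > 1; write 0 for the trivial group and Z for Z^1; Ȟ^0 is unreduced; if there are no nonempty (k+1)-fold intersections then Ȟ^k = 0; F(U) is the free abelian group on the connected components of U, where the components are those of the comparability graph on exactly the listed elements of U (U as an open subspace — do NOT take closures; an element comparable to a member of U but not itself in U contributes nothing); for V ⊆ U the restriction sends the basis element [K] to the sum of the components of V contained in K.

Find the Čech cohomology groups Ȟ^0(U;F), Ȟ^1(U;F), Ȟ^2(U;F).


Ȟ^0 = Z^2,  Ȟ^1 = 0,  Ȟ^2 = 0

nerve of the cover:
  V1={{p2},{p4},{p1,p2},{p2,p3},{p2,p4},{p2,p5},{p2,p7},{p3,p4},{p1,p2,p5},{p2,p3,p4},{p2,p5,p7}} V2={{p2},{p3},{p5},{p6},{p1,p2},{p1,p5},{p2,p3},{p2,p4},{p2,p5},{p2,p7},{p3,p4},{p5,p7},{p1,p2,p5},{p2,p3,p4},{p2,p5,p7}} V3={{p6},{p7},{p2,p7},{p5,p7},{p2,p5,p7}} V4={{p1},{p2},{p7},{p1,p2},{p1,p5},{p2,p3},{p2,p4},{p2,p5},{p2,p7},{p5,p7},{p1,p2,p5},{p2,p3,p4},{p2,p5,p7}}
  V12={{p2},{p1,p2},{p2,p3},{p2,p4},{p2,p5},{p2,p7},{p3,p4},{p1,p2,p5},{p2,p3,p4},{p2,p5,p7}} V13={{p2,p7},{p2,p5,p7}} V14={{p2},{p1,p2},{p2,p3},{p2,p4},{p2,p5},{p2,p7},{p1,p2,p5},{p2,p3,p4},{p2,p5,p7}} V23={{p6},{p2,p7},{p5,p7},{p2,p5,p7}} V24={{p2},{p1,p2},{p1,p5},{p2,p3},{p2,p4},{p2,p5},{p2,p7},{p5,p7},{p1,p2,p5},{p2,p3,p4},{p2,p5,p7}} V34={{p7},{p2,p7},{p5,p7},{p2,p5,p7}}
  V123={{p2,p7},{p2,p5,p7}} V124={{p2},{p1,p2},{p2,p3},{p2,p4},{p2,p5},{p2,p7},{p1,p2,p5},{p2,p3,p4},{p2,p5,p7}} V134={{p2,p7},{p2,p5,p7}} V234={{p2,p7},{p5,p7},{p2,p5,p7}}
  V1234={{p2,p7},{p2,p5,p7}}
components per intersection:
  V1: {{p2},{p4},{p1,p2},{p2,p3},{p2,p4},{p2,p5},{p2,p7},{p3,p4},{p1,p2,p5},{p2,p3,p4},{p2,p5,p7}}
  V2: {{p2},{p3},{p5},{p1,p2},{p1,p5},{p2,p3},{p2,p4},{p2,p5},{p2,p7},{p3,p4},{p5,p7},{p1,p2,p5},{p2,p3,p4},{p2,p5,p7}} {{p6}}
  V3: {{p6}} {{p7},{p2,p7},{p5,p7},{p2,p5,p7}}
  V4: {{p1},{p2},{p7},{p1,p2},{p1,p5},{p2,p3},{p2,p4},{p2,p5},{p2,p7},{p5,p7},{p1,p2,p5},{p2,p3,p4},{p2,p5,p7}}
  V12: {{p2},{p1,p2},{p2,p3},{p2,p4},{p2,p5},{p2,p7},{p3,p4},{p1,p2,p5},{p2,p3,p4},{p2,p5,p7}}
  V13: {{p2,p7},{p2,p5,p7}}
  V14: {{p2},{p1,p2},{p2,p3},{p2,p4},{p2,p5},{p2,p7},{p1,p2,p5},{p2,p3,p4},{p2,p5,p7}}
  V23: {{p6}} {{p2,p7},{p5,p7},{p2,p5,p7}}
  V24: {{p2},{p1,p2},{p1,p5},{p2,p3},{p2,p4},{p2,p5},{p2,p7},{p5,p7},{p1,p2,p5},{p2,p3,p4},{p2,p5,p7}}
  V34: {{p7},{p2,p7},{p5,p7},{p2,p5,p7}}
  V123: {{p2,p7},{p2,p5,p7}}
  V124: {{p2},{p1,p2},{p2,p3},{p2,p4},{p2,p5},{p2,p7},{p1,p2,p5},{p2,p3,p4},{p2,p5,p7}}
  V134: {{p2,p7},{p2,p5,p7}}
  V234: {{p2,p7},{p5,p7},{p2,p5,p7}}
  V1234: {{p2,p7},{p2,p5,p7}}
C dims 6,7,4,1; δ0: rk 4, SNF 1^4; δ1: rk 3, SNF 1^3; δ2: rk 1, SNF 1^1
Ȟ^0 = (6 − 4) − 0 = 2, so Ȟ^0 ≅ Z^2
Ȟ^1 = (7 − 3) − 4 = 0, so Ȟ^1 ≅ 0
Ȟ^2 = (4 − 1) − 3 = 0, so Ȟ^2 ≅ 0
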